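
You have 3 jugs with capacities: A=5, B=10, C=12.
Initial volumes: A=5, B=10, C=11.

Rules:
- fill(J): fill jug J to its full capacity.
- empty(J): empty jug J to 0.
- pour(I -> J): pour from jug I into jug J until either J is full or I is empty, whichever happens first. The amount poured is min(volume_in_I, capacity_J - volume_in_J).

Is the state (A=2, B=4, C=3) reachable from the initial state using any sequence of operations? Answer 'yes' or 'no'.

Answer: no

Derivation:
BFS explored all 462 reachable states.
Reachable set includes: (0,0,0), (0,0,1), (0,0,2), (0,0,3), (0,0,4), (0,0,5), (0,0,6), (0,0,7), (0,0,8), (0,0,9), (0,0,10), (0,0,11) ...
Target (A=2, B=4, C=3) not in reachable set → no.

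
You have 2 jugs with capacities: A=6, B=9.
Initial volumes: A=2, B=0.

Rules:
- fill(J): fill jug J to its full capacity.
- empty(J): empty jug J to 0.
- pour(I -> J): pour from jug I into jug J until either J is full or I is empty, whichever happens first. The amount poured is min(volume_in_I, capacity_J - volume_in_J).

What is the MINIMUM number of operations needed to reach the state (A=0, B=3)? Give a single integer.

Answer: 4

Derivation:
BFS from (A=2, B=0). One shortest path:
  1. empty(A) -> (A=0 B=0)
  2. fill(B) -> (A=0 B=9)
  3. pour(B -> A) -> (A=6 B=3)
  4. empty(A) -> (A=0 B=3)
Reached target in 4 moves.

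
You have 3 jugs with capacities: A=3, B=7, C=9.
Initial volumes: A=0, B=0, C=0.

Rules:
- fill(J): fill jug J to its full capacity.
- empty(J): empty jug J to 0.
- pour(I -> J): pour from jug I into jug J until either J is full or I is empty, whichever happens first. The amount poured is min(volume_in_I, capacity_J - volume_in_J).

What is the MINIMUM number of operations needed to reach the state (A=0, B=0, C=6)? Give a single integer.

Answer: 3

Derivation:
BFS from (A=0, B=0, C=0). One shortest path:
  1. fill(C) -> (A=0 B=0 C=9)
  2. pour(C -> A) -> (A=3 B=0 C=6)
  3. empty(A) -> (A=0 B=0 C=6)
Reached target in 3 moves.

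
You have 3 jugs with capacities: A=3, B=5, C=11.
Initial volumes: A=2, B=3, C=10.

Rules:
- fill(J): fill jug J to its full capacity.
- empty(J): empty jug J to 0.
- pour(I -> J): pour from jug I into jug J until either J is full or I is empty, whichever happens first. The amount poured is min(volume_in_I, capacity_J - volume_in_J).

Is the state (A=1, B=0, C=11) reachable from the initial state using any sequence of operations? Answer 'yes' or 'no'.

Answer: yes

Derivation:
BFS from (A=2, B=3, C=10):
  1. empty(B) -> (A=2 B=0 C=10)
  2. pour(A -> C) -> (A=1 B=0 C=11)
Target reached → yes.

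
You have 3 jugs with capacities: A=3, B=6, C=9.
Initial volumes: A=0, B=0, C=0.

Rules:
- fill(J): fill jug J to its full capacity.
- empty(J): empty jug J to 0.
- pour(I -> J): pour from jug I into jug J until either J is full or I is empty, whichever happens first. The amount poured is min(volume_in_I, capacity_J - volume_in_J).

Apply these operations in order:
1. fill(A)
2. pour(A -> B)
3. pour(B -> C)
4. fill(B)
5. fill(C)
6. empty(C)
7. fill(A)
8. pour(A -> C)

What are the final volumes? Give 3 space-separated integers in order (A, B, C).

Answer: 0 6 3

Derivation:
Step 1: fill(A) -> (A=3 B=0 C=0)
Step 2: pour(A -> B) -> (A=0 B=3 C=0)
Step 3: pour(B -> C) -> (A=0 B=0 C=3)
Step 4: fill(B) -> (A=0 B=6 C=3)
Step 5: fill(C) -> (A=0 B=6 C=9)
Step 6: empty(C) -> (A=0 B=6 C=0)
Step 7: fill(A) -> (A=3 B=6 C=0)
Step 8: pour(A -> C) -> (A=0 B=6 C=3)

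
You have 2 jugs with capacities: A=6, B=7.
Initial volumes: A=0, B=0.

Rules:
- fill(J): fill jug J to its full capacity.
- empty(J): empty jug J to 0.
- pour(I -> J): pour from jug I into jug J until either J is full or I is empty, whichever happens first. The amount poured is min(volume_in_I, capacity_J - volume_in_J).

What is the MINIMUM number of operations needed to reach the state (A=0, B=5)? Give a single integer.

Answer: 6

Derivation:
BFS from (A=0, B=0). One shortest path:
  1. fill(A) -> (A=6 B=0)
  2. pour(A -> B) -> (A=0 B=6)
  3. fill(A) -> (A=6 B=6)
  4. pour(A -> B) -> (A=5 B=7)
  5. empty(B) -> (A=5 B=0)
  6. pour(A -> B) -> (A=0 B=5)
Reached target in 6 moves.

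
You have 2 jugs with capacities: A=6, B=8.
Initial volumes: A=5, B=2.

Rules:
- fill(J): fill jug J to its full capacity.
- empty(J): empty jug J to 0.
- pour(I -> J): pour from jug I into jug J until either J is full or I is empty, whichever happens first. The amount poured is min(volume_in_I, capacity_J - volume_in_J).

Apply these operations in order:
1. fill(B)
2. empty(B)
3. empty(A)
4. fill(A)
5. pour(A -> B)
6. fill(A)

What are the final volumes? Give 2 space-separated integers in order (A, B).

Step 1: fill(B) -> (A=5 B=8)
Step 2: empty(B) -> (A=5 B=0)
Step 3: empty(A) -> (A=0 B=0)
Step 4: fill(A) -> (A=6 B=0)
Step 5: pour(A -> B) -> (A=0 B=6)
Step 6: fill(A) -> (A=6 B=6)

Answer: 6 6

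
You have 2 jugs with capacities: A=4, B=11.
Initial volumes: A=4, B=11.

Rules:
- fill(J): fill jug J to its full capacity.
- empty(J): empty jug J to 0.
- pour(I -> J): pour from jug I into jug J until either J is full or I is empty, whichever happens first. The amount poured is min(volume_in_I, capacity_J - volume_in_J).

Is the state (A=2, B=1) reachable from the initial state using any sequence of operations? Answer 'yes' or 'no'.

BFS explored all 30 reachable states.
Reachable set includes: (0,0), (0,1), (0,2), (0,3), (0,4), (0,5), (0,6), (0,7), (0,8), (0,9), (0,10), (0,11) ...
Target (A=2, B=1) not in reachable set → no.

Answer: no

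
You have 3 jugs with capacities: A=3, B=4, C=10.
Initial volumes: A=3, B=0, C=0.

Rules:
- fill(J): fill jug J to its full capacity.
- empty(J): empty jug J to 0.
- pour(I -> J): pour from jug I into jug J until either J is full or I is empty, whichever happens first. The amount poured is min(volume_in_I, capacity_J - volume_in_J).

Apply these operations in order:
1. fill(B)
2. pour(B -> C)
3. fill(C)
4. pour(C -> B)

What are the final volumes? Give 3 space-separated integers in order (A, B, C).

Step 1: fill(B) -> (A=3 B=4 C=0)
Step 2: pour(B -> C) -> (A=3 B=0 C=4)
Step 3: fill(C) -> (A=3 B=0 C=10)
Step 4: pour(C -> B) -> (A=3 B=4 C=6)

Answer: 3 4 6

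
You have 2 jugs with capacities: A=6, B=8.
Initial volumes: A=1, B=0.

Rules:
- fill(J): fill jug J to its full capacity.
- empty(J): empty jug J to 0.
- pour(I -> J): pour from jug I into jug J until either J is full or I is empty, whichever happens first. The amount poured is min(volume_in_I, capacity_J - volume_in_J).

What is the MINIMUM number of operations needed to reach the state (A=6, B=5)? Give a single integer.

Answer: 6

Derivation:
BFS from (A=1, B=0). One shortest path:
  1. fill(B) -> (A=1 B=8)
  2. pour(B -> A) -> (A=6 B=3)
  3. empty(A) -> (A=0 B=3)
  4. pour(B -> A) -> (A=3 B=0)
  5. fill(B) -> (A=3 B=8)
  6. pour(B -> A) -> (A=6 B=5)
Reached target in 6 moves.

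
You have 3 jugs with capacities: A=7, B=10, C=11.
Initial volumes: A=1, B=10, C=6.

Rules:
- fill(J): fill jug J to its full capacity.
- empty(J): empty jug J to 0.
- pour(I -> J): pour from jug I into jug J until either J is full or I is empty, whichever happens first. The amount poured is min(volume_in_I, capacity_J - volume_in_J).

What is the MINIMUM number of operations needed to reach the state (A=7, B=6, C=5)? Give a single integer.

BFS from (A=1, B=10, C=6). One shortest path:
  1. empty(B) -> (A=1 B=0 C=6)
  2. pour(C -> B) -> (A=1 B=6 C=0)
  3. fill(C) -> (A=1 B=6 C=11)
  4. pour(C -> A) -> (A=7 B=6 C=5)
Reached target in 4 moves.

Answer: 4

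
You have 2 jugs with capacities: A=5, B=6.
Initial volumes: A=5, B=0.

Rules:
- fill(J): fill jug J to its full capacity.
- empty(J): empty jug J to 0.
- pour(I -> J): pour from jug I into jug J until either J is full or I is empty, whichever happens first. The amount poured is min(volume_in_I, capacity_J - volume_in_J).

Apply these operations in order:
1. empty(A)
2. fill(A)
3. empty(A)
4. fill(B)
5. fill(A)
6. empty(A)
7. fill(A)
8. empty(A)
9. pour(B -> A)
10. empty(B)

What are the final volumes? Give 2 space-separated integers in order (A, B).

Step 1: empty(A) -> (A=0 B=0)
Step 2: fill(A) -> (A=5 B=0)
Step 3: empty(A) -> (A=0 B=0)
Step 4: fill(B) -> (A=0 B=6)
Step 5: fill(A) -> (A=5 B=6)
Step 6: empty(A) -> (A=0 B=6)
Step 7: fill(A) -> (A=5 B=6)
Step 8: empty(A) -> (A=0 B=6)
Step 9: pour(B -> A) -> (A=5 B=1)
Step 10: empty(B) -> (A=5 B=0)

Answer: 5 0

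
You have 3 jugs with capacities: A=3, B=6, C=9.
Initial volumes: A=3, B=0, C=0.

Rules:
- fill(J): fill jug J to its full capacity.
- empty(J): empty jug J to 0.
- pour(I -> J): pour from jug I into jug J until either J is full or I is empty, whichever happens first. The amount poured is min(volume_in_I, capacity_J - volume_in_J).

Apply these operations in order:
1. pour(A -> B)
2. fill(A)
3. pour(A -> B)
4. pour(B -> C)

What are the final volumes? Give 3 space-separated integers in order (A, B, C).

Answer: 0 0 6

Derivation:
Step 1: pour(A -> B) -> (A=0 B=3 C=0)
Step 2: fill(A) -> (A=3 B=3 C=0)
Step 3: pour(A -> B) -> (A=0 B=6 C=0)
Step 4: pour(B -> C) -> (A=0 B=0 C=6)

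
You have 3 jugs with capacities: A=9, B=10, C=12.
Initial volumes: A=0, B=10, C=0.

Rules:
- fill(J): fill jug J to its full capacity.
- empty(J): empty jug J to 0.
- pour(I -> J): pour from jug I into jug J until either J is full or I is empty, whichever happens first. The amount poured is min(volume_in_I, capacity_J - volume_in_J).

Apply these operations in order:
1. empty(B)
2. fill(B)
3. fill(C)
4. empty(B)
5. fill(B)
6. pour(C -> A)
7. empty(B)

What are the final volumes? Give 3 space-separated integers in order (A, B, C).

Step 1: empty(B) -> (A=0 B=0 C=0)
Step 2: fill(B) -> (A=0 B=10 C=0)
Step 3: fill(C) -> (A=0 B=10 C=12)
Step 4: empty(B) -> (A=0 B=0 C=12)
Step 5: fill(B) -> (A=0 B=10 C=12)
Step 6: pour(C -> A) -> (A=9 B=10 C=3)
Step 7: empty(B) -> (A=9 B=0 C=3)

Answer: 9 0 3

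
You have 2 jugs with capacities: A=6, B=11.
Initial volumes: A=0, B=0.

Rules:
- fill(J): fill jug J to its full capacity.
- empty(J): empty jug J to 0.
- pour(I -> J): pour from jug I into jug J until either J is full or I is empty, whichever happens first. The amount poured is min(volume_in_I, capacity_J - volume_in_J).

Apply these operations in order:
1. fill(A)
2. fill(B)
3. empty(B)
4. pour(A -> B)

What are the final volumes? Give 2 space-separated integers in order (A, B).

Answer: 0 6

Derivation:
Step 1: fill(A) -> (A=6 B=0)
Step 2: fill(B) -> (A=6 B=11)
Step 3: empty(B) -> (A=6 B=0)
Step 4: pour(A -> B) -> (A=0 B=6)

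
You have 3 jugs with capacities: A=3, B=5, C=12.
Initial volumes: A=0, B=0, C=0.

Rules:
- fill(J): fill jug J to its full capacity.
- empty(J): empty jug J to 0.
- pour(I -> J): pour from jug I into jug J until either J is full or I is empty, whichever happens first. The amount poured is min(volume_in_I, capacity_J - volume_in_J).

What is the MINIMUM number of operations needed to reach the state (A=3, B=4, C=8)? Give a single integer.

BFS from (A=0, B=0, C=0). One shortest path:
  1. fill(B) -> (A=0 B=5 C=0)
  2. pour(B -> A) -> (A=3 B=2 C=0)
  3. pour(A -> C) -> (A=0 B=2 C=3)
  4. pour(B -> A) -> (A=2 B=0 C=3)
  5. fill(B) -> (A=2 B=5 C=3)
  6. pour(B -> C) -> (A=2 B=0 C=8)
  7. fill(B) -> (A=2 B=5 C=8)
  8. pour(B -> A) -> (A=3 B=4 C=8)
Reached target in 8 moves.

Answer: 8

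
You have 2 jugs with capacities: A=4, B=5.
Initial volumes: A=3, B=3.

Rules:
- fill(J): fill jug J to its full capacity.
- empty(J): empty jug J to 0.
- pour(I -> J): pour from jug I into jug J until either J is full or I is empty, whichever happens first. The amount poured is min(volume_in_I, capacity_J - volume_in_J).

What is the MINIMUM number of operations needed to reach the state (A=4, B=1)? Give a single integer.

BFS from (A=3, B=3). One shortest path:
  1. empty(A) -> (A=0 B=3)
  2. fill(B) -> (A=0 B=5)
  3. pour(B -> A) -> (A=4 B=1)
Reached target in 3 moves.

Answer: 3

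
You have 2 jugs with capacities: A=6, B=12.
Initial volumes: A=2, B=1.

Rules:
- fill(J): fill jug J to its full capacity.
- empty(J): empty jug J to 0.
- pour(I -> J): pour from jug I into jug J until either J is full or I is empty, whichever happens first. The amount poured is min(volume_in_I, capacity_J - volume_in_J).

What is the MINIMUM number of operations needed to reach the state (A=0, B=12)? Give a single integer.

BFS from (A=2, B=1). One shortest path:
  1. empty(A) -> (A=0 B=1)
  2. fill(B) -> (A=0 B=12)
Reached target in 2 moves.

Answer: 2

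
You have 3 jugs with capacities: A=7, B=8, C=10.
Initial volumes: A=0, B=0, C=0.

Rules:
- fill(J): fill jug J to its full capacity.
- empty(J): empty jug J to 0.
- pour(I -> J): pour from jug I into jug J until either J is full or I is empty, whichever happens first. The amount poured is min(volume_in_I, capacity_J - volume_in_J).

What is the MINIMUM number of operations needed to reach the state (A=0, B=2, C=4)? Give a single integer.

Answer: 8

Derivation:
BFS from (A=0, B=0, C=0). One shortest path:
  1. fill(A) -> (A=7 B=0 C=0)
  2. pour(A -> C) -> (A=0 B=0 C=7)
  3. fill(A) -> (A=7 B=0 C=7)
  4. pour(A -> C) -> (A=4 B=0 C=10)
  5. pour(C -> B) -> (A=4 B=8 C=2)
  6. empty(B) -> (A=4 B=0 C=2)
  7. pour(C -> B) -> (A=4 B=2 C=0)
  8. pour(A -> C) -> (A=0 B=2 C=4)
Reached target in 8 moves.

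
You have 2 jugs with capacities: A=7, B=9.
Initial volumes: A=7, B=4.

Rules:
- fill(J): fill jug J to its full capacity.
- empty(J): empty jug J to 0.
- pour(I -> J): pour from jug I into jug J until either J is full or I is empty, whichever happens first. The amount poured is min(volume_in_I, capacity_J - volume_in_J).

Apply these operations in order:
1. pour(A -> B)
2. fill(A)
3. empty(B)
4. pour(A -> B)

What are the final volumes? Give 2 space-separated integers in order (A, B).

Answer: 0 7

Derivation:
Step 1: pour(A -> B) -> (A=2 B=9)
Step 2: fill(A) -> (A=7 B=9)
Step 3: empty(B) -> (A=7 B=0)
Step 4: pour(A -> B) -> (A=0 B=7)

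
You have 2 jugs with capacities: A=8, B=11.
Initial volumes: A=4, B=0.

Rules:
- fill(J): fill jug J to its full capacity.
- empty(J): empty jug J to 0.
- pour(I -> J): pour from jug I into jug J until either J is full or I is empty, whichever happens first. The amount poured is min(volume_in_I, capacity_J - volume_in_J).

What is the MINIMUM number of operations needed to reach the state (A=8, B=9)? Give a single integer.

BFS from (A=4, B=0). One shortest path:
  1. pour(A -> B) -> (A=0 B=4)
  2. fill(A) -> (A=8 B=4)
  3. pour(A -> B) -> (A=1 B=11)
  4. empty(B) -> (A=1 B=0)
  5. pour(A -> B) -> (A=0 B=1)
  6. fill(A) -> (A=8 B=1)
  7. pour(A -> B) -> (A=0 B=9)
  8. fill(A) -> (A=8 B=9)
Reached target in 8 moves.

Answer: 8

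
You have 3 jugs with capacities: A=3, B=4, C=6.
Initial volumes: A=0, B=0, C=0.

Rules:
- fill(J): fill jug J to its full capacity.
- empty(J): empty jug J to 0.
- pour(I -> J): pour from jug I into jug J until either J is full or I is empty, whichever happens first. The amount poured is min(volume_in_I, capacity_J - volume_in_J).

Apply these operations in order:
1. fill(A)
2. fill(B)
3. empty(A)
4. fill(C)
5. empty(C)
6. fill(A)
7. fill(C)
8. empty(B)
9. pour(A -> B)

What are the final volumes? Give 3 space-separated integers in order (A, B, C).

Answer: 0 3 6

Derivation:
Step 1: fill(A) -> (A=3 B=0 C=0)
Step 2: fill(B) -> (A=3 B=4 C=0)
Step 3: empty(A) -> (A=0 B=4 C=0)
Step 4: fill(C) -> (A=0 B=4 C=6)
Step 5: empty(C) -> (A=0 B=4 C=0)
Step 6: fill(A) -> (A=3 B=4 C=0)
Step 7: fill(C) -> (A=3 B=4 C=6)
Step 8: empty(B) -> (A=3 B=0 C=6)
Step 9: pour(A -> B) -> (A=0 B=3 C=6)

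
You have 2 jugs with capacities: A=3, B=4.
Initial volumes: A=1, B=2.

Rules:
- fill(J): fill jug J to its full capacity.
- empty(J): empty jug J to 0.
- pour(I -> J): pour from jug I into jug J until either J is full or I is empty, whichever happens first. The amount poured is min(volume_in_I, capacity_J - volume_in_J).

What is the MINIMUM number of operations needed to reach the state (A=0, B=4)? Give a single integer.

Answer: 2

Derivation:
BFS from (A=1, B=2). One shortest path:
  1. empty(A) -> (A=0 B=2)
  2. fill(B) -> (A=0 B=4)
Reached target in 2 moves.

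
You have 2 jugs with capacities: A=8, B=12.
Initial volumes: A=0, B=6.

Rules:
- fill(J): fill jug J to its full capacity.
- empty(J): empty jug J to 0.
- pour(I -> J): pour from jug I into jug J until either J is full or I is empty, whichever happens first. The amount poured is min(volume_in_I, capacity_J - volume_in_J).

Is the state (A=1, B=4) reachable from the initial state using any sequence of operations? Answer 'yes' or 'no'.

BFS explored all 20 reachable states.
Reachable set includes: (0,0), (0,2), (0,4), (0,6), (0,8), (0,10), (0,12), (2,0), (2,12), (4,0), (4,12), (6,0) ...
Target (A=1, B=4) not in reachable set → no.

Answer: no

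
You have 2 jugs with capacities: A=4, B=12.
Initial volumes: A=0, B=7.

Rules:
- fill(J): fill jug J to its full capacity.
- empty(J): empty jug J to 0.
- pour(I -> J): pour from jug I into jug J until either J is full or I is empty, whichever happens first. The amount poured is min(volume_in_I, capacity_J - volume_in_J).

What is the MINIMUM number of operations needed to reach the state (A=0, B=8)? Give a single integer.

BFS from (A=0, B=7). One shortest path:
  1. fill(B) -> (A=0 B=12)
  2. pour(B -> A) -> (A=4 B=8)
  3. empty(A) -> (A=0 B=8)
Reached target in 3 moves.

Answer: 3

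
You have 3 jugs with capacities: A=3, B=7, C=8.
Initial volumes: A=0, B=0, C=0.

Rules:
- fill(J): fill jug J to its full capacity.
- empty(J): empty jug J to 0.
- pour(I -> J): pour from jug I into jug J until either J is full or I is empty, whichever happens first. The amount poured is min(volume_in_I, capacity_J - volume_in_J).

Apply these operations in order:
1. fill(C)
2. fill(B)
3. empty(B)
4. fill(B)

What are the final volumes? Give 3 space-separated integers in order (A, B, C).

Answer: 0 7 8

Derivation:
Step 1: fill(C) -> (A=0 B=0 C=8)
Step 2: fill(B) -> (A=0 B=7 C=8)
Step 3: empty(B) -> (A=0 B=0 C=8)
Step 4: fill(B) -> (A=0 B=7 C=8)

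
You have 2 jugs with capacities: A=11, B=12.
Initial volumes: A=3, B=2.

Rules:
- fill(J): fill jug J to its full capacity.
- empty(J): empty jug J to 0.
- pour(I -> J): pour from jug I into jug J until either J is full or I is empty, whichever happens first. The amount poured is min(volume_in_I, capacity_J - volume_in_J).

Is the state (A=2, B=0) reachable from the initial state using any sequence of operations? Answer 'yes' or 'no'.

BFS from (A=3, B=2):
  1. empty(A) -> (A=0 B=2)
  2. pour(B -> A) -> (A=2 B=0)
Target reached → yes.

Answer: yes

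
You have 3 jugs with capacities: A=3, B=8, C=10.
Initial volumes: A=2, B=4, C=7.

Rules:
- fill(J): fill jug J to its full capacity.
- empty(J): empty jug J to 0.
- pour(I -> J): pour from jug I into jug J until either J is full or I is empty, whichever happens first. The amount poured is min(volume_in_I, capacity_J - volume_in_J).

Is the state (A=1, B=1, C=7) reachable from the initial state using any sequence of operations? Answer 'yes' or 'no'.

BFS explored all 271 reachable states.
Reachable set includes: (0,0,0), (0,0,1), (0,0,2), (0,0,3), (0,0,4), (0,0,5), (0,0,6), (0,0,7), (0,0,8), (0,0,9), (0,0,10), (0,1,0) ...
Target (A=1, B=1, C=7) not in reachable set → no.

Answer: no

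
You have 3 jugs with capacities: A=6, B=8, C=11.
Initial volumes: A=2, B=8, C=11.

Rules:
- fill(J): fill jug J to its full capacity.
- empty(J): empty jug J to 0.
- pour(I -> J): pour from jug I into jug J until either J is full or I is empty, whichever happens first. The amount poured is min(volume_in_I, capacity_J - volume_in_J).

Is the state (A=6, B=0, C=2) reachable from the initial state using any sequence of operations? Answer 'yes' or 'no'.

BFS from (A=2, B=8, C=11):
  1. empty(A) -> (A=0 B=8 C=11)
  2. empty(C) -> (A=0 B=8 C=0)
  3. pour(B -> A) -> (A=6 B=2 C=0)
  4. pour(B -> C) -> (A=6 B=0 C=2)
Target reached → yes.

Answer: yes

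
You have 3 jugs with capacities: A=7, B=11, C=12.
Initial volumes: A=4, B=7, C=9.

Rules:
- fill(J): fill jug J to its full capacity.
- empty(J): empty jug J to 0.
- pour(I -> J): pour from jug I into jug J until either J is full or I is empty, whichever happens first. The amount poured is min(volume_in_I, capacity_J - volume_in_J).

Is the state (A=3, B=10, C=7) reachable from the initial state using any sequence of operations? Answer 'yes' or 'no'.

Answer: no

Derivation:
BFS explored all 589 reachable states.
Reachable set includes: (0,0,0), (0,0,1), (0,0,2), (0,0,3), (0,0,4), (0,0,5), (0,0,6), (0,0,7), (0,0,8), (0,0,9), (0,0,10), (0,0,11) ...
Target (A=3, B=10, C=7) not in reachable set → no.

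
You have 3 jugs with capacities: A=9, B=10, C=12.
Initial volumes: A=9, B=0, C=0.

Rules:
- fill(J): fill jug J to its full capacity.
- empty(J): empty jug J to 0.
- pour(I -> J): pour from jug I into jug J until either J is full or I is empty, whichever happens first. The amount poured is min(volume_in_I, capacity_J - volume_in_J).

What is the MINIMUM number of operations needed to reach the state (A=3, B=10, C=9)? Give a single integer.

BFS from (A=9, B=0, C=0). One shortest path:
  1. empty(A) -> (A=0 B=0 C=0)
  2. fill(C) -> (A=0 B=0 C=12)
  3. pour(C -> A) -> (A=9 B=0 C=3)
  4. pour(A -> B) -> (A=0 B=9 C=3)
  5. pour(C -> A) -> (A=3 B=9 C=0)
  6. pour(B -> C) -> (A=3 B=0 C=9)
  7. fill(B) -> (A=3 B=10 C=9)
Reached target in 7 moves.

Answer: 7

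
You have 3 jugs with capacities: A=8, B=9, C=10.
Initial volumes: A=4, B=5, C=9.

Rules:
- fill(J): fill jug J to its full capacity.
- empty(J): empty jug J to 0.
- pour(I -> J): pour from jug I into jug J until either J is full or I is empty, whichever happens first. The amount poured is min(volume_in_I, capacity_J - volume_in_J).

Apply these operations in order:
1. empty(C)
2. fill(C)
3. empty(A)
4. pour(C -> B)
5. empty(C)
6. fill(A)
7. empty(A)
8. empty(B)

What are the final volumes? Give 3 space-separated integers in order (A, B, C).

Answer: 0 0 0

Derivation:
Step 1: empty(C) -> (A=4 B=5 C=0)
Step 2: fill(C) -> (A=4 B=5 C=10)
Step 3: empty(A) -> (A=0 B=5 C=10)
Step 4: pour(C -> B) -> (A=0 B=9 C=6)
Step 5: empty(C) -> (A=0 B=9 C=0)
Step 6: fill(A) -> (A=8 B=9 C=0)
Step 7: empty(A) -> (A=0 B=9 C=0)
Step 8: empty(B) -> (A=0 B=0 C=0)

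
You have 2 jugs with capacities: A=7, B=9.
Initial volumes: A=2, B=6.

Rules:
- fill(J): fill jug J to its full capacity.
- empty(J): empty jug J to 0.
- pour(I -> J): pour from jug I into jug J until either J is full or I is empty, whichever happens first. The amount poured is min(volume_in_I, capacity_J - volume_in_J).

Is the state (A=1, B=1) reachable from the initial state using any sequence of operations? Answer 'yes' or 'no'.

BFS explored all 33 reachable states.
Reachable set includes: (0,0), (0,1), (0,2), (0,3), (0,4), (0,5), (0,6), (0,7), (0,8), (0,9), (1,0), (1,9) ...
Target (A=1, B=1) not in reachable set → no.

Answer: no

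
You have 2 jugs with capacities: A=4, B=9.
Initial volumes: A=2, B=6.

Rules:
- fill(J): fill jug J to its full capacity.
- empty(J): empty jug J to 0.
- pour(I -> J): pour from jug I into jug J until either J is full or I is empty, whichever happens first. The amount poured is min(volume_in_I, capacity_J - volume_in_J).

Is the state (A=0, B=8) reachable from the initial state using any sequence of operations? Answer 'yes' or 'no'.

Answer: yes

Derivation:
BFS from (A=2, B=6):
  1. pour(A -> B) -> (A=0 B=8)
Target reached → yes.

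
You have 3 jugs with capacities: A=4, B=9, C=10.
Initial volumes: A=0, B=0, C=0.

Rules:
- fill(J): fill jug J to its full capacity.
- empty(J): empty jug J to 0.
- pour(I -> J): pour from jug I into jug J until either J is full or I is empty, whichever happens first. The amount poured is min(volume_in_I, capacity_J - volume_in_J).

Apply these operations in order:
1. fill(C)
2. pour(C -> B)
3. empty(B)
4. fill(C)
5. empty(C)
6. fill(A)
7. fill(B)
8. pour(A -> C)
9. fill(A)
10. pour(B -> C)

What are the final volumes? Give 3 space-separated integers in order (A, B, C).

Answer: 4 3 10

Derivation:
Step 1: fill(C) -> (A=0 B=0 C=10)
Step 2: pour(C -> B) -> (A=0 B=9 C=1)
Step 3: empty(B) -> (A=0 B=0 C=1)
Step 4: fill(C) -> (A=0 B=0 C=10)
Step 5: empty(C) -> (A=0 B=0 C=0)
Step 6: fill(A) -> (A=4 B=0 C=0)
Step 7: fill(B) -> (A=4 B=9 C=0)
Step 8: pour(A -> C) -> (A=0 B=9 C=4)
Step 9: fill(A) -> (A=4 B=9 C=4)
Step 10: pour(B -> C) -> (A=4 B=3 C=10)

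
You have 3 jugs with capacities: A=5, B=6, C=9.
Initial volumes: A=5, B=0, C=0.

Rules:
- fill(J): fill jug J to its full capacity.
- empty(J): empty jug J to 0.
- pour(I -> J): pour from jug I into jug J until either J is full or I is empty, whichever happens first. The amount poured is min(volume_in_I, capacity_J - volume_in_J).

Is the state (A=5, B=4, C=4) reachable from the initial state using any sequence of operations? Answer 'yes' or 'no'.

BFS from (A=5, B=0, C=0):
  1. empty(A) -> (A=0 B=0 C=0)
  2. fill(C) -> (A=0 B=0 C=9)
  3. pour(C -> A) -> (A=5 B=0 C=4)
  4. empty(A) -> (A=0 B=0 C=4)
  5. pour(C -> B) -> (A=0 B=4 C=0)
  6. fill(C) -> (A=0 B=4 C=9)
  7. pour(C -> A) -> (A=5 B=4 C=4)
Target reached → yes.

Answer: yes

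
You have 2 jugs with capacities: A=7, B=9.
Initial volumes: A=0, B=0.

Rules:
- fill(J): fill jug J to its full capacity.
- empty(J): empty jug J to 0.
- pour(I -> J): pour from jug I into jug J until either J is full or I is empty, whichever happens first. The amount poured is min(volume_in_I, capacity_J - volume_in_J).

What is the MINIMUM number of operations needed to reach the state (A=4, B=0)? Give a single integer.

BFS from (A=0, B=0). One shortest path:
  1. fill(B) -> (A=0 B=9)
  2. pour(B -> A) -> (A=7 B=2)
  3. empty(A) -> (A=0 B=2)
  4. pour(B -> A) -> (A=2 B=0)
  5. fill(B) -> (A=2 B=9)
  6. pour(B -> A) -> (A=7 B=4)
  7. empty(A) -> (A=0 B=4)
  8. pour(B -> A) -> (A=4 B=0)
Reached target in 8 moves.

Answer: 8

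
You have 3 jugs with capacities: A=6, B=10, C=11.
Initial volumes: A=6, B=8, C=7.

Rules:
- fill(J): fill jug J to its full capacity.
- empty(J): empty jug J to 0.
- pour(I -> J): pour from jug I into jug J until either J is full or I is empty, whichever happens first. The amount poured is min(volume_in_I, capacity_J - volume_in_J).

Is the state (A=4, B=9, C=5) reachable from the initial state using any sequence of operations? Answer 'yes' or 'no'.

BFS explored all 474 reachable states.
Reachable set includes: (0,0,0), (0,0,1), (0,0,2), (0,0,3), (0,0,4), (0,0,5), (0,0,6), (0,0,7), (0,0,8), (0,0,9), (0,0,10), (0,0,11) ...
Target (A=4, B=9, C=5) not in reachable set → no.

Answer: no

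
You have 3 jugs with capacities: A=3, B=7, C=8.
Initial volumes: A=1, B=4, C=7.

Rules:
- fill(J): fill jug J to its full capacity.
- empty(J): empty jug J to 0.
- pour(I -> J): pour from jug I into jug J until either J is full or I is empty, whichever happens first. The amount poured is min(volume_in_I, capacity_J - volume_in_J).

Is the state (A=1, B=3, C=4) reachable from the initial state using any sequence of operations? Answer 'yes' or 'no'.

Answer: no

Derivation:
BFS explored all 205 reachable states.
Reachable set includes: (0,0,0), (0,0,1), (0,0,2), (0,0,3), (0,0,4), (0,0,5), (0,0,6), (0,0,7), (0,0,8), (0,1,0), (0,1,1), (0,1,2) ...
Target (A=1, B=3, C=4) not in reachable set → no.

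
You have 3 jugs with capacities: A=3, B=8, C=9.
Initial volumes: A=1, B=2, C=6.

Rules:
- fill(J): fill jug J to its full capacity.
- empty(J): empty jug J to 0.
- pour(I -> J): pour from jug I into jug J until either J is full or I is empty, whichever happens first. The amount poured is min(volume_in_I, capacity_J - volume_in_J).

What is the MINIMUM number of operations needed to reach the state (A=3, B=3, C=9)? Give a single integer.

Answer: 3

Derivation:
BFS from (A=1, B=2, C=6). One shortest path:
  1. fill(B) -> (A=1 B=8 C=6)
  2. pour(B -> A) -> (A=3 B=6 C=6)
  3. pour(B -> C) -> (A=3 B=3 C=9)
Reached target in 3 moves.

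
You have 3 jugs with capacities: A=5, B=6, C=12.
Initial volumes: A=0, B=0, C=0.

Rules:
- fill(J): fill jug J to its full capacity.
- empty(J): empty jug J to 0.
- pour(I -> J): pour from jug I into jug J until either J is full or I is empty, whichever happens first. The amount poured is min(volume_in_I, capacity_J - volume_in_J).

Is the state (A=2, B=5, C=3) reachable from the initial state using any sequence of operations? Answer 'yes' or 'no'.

Answer: no

Derivation:
BFS explored all 326 reachable states.
Reachable set includes: (0,0,0), (0,0,1), (0,0,2), (0,0,3), (0,0,4), (0,0,5), (0,0,6), (0,0,7), (0,0,8), (0,0,9), (0,0,10), (0,0,11) ...
Target (A=2, B=5, C=3) not in reachable set → no.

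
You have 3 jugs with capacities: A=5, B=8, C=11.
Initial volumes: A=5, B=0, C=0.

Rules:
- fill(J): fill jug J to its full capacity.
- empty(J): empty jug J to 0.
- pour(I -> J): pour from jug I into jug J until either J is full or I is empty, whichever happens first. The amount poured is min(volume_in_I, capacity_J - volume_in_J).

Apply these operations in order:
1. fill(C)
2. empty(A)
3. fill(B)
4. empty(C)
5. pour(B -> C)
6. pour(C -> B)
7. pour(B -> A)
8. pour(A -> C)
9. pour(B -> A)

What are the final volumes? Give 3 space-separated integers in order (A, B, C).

Answer: 3 0 5

Derivation:
Step 1: fill(C) -> (A=5 B=0 C=11)
Step 2: empty(A) -> (A=0 B=0 C=11)
Step 3: fill(B) -> (A=0 B=8 C=11)
Step 4: empty(C) -> (A=0 B=8 C=0)
Step 5: pour(B -> C) -> (A=0 B=0 C=8)
Step 6: pour(C -> B) -> (A=0 B=8 C=0)
Step 7: pour(B -> A) -> (A=5 B=3 C=0)
Step 8: pour(A -> C) -> (A=0 B=3 C=5)
Step 9: pour(B -> A) -> (A=3 B=0 C=5)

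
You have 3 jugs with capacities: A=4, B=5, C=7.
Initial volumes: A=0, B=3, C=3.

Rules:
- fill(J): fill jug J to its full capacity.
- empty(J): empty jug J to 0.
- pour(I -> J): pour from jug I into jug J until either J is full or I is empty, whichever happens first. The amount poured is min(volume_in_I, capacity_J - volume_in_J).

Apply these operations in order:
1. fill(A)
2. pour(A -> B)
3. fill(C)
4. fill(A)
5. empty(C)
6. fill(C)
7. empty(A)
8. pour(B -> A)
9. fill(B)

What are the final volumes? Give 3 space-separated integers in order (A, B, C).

Step 1: fill(A) -> (A=4 B=3 C=3)
Step 2: pour(A -> B) -> (A=2 B=5 C=3)
Step 3: fill(C) -> (A=2 B=5 C=7)
Step 4: fill(A) -> (A=4 B=5 C=7)
Step 5: empty(C) -> (A=4 B=5 C=0)
Step 6: fill(C) -> (A=4 B=5 C=7)
Step 7: empty(A) -> (A=0 B=5 C=7)
Step 8: pour(B -> A) -> (A=4 B=1 C=7)
Step 9: fill(B) -> (A=4 B=5 C=7)

Answer: 4 5 7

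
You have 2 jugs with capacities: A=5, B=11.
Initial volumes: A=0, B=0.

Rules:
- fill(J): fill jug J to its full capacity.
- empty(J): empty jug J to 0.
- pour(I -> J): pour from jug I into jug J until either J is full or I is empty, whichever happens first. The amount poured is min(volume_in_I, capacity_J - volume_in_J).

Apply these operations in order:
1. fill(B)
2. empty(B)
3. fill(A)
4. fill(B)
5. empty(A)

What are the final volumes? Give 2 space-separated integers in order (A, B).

Step 1: fill(B) -> (A=0 B=11)
Step 2: empty(B) -> (A=0 B=0)
Step 3: fill(A) -> (A=5 B=0)
Step 4: fill(B) -> (A=5 B=11)
Step 5: empty(A) -> (A=0 B=11)

Answer: 0 11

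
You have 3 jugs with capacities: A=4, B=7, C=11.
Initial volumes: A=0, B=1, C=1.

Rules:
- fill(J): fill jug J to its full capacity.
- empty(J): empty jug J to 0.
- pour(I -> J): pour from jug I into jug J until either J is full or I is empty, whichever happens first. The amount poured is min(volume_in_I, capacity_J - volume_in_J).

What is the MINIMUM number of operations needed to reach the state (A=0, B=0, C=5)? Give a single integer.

BFS from (A=0, B=1, C=1). One shortest path:
  1. fill(A) -> (A=4 B=1 C=1)
  2. empty(B) -> (A=4 B=0 C=1)
  3. pour(A -> C) -> (A=0 B=0 C=5)
Reached target in 3 moves.

Answer: 3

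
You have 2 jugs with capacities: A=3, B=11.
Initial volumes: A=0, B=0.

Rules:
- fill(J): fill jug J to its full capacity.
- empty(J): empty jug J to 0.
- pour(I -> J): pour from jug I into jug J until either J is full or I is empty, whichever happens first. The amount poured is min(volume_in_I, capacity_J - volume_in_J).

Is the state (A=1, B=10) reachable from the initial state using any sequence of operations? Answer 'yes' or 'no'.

BFS explored all 28 reachable states.
Reachable set includes: (0,0), (0,1), (0,2), (0,3), (0,4), (0,5), (0,6), (0,7), (0,8), (0,9), (0,10), (0,11) ...
Target (A=1, B=10) not in reachable set → no.

Answer: no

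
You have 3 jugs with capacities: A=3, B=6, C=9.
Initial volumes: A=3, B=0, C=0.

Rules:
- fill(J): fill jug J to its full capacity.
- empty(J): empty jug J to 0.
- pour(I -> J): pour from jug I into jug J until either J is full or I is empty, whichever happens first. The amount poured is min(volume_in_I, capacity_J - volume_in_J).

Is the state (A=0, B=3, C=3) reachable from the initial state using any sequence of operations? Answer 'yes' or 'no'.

BFS from (A=3, B=0, C=0):
  1. pour(A -> B) -> (A=0 B=3 C=0)
  2. fill(A) -> (A=3 B=3 C=0)
  3. pour(A -> C) -> (A=0 B=3 C=3)
Target reached → yes.

Answer: yes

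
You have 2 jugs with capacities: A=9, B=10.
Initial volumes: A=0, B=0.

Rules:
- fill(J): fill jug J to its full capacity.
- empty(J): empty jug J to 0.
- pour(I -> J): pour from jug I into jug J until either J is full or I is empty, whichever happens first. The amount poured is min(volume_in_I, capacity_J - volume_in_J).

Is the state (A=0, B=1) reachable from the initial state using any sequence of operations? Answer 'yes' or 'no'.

Answer: yes

Derivation:
BFS from (A=0, B=0):
  1. fill(B) -> (A=0 B=10)
  2. pour(B -> A) -> (A=9 B=1)
  3. empty(A) -> (A=0 B=1)
Target reached → yes.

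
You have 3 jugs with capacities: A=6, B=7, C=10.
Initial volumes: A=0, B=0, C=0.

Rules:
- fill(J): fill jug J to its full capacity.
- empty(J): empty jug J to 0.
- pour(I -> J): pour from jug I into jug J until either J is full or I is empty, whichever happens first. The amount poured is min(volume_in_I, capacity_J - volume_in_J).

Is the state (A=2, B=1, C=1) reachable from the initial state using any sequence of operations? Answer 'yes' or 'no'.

Answer: no

Derivation:
BFS explored all 346 reachable states.
Reachable set includes: (0,0,0), (0,0,1), (0,0,2), (0,0,3), (0,0,4), (0,0,5), (0,0,6), (0,0,7), (0,0,8), (0,0,9), (0,0,10), (0,1,0) ...
Target (A=2, B=1, C=1) not in reachable set → no.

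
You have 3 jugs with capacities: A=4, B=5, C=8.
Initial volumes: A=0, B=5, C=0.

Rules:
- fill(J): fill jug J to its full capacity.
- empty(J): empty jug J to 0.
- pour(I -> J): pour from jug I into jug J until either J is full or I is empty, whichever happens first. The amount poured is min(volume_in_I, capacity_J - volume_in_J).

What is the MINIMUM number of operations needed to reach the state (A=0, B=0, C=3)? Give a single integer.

BFS from (A=0, B=5, C=0). One shortest path:
  1. empty(B) -> (A=0 B=0 C=0)
  2. fill(C) -> (A=0 B=0 C=8)
  3. pour(C -> B) -> (A=0 B=5 C=3)
  4. empty(B) -> (A=0 B=0 C=3)
Reached target in 4 moves.

Answer: 4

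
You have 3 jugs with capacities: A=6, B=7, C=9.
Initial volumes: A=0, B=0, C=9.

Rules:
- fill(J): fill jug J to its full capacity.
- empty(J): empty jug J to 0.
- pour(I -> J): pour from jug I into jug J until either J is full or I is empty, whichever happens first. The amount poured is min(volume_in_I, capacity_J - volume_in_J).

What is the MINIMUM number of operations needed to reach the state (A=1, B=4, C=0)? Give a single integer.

BFS from (A=0, B=0, C=9). One shortest path:
  1. fill(B) -> (A=0 B=7 C=9)
  2. empty(C) -> (A=0 B=7 C=0)
  3. pour(B -> A) -> (A=6 B=1 C=0)
  4. pour(A -> C) -> (A=0 B=1 C=6)
  5. pour(B -> A) -> (A=1 B=0 C=6)
  6. fill(B) -> (A=1 B=7 C=6)
  7. pour(B -> C) -> (A=1 B=4 C=9)
  8. empty(C) -> (A=1 B=4 C=0)
Reached target in 8 moves.

Answer: 8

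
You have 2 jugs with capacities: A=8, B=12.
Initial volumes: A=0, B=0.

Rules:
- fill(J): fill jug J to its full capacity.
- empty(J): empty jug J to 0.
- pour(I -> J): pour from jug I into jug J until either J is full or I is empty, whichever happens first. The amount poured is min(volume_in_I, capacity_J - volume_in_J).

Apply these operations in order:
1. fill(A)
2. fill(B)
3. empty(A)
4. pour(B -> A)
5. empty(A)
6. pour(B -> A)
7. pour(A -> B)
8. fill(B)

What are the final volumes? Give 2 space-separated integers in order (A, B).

Answer: 0 12

Derivation:
Step 1: fill(A) -> (A=8 B=0)
Step 2: fill(B) -> (A=8 B=12)
Step 3: empty(A) -> (A=0 B=12)
Step 4: pour(B -> A) -> (A=8 B=4)
Step 5: empty(A) -> (A=0 B=4)
Step 6: pour(B -> A) -> (A=4 B=0)
Step 7: pour(A -> B) -> (A=0 B=4)
Step 8: fill(B) -> (A=0 B=12)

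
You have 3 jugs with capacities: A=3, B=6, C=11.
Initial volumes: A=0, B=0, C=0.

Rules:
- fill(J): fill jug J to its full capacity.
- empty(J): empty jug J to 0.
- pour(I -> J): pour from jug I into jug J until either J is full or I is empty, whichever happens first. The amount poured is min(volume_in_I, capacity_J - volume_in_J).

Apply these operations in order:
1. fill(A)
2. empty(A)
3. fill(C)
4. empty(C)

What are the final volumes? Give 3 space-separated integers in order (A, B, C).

Step 1: fill(A) -> (A=3 B=0 C=0)
Step 2: empty(A) -> (A=0 B=0 C=0)
Step 3: fill(C) -> (A=0 B=0 C=11)
Step 4: empty(C) -> (A=0 B=0 C=0)

Answer: 0 0 0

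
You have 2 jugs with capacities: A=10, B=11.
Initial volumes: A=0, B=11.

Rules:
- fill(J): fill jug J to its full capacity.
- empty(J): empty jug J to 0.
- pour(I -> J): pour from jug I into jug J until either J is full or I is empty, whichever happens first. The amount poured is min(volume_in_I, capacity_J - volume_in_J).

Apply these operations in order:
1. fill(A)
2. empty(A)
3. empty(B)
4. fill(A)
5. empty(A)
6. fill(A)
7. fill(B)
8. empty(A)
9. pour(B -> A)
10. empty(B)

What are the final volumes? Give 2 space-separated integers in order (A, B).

Answer: 10 0

Derivation:
Step 1: fill(A) -> (A=10 B=11)
Step 2: empty(A) -> (A=0 B=11)
Step 3: empty(B) -> (A=0 B=0)
Step 4: fill(A) -> (A=10 B=0)
Step 5: empty(A) -> (A=0 B=0)
Step 6: fill(A) -> (A=10 B=0)
Step 7: fill(B) -> (A=10 B=11)
Step 8: empty(A) -> (A=0 B=11)
Step 9: pour(B -> A) -> (A=10 B=1)
Step 10: empty(B) -> (A=10 B=0)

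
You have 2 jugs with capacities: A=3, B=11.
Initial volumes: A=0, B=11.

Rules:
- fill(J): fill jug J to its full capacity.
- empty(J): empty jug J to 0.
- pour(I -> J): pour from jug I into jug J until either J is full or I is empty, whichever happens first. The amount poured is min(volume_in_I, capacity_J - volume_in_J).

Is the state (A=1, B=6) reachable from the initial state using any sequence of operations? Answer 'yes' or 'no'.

BFS explored all 28 reachable states.
Reachable set includes: (0,0), (0,1), (0,2), (0,3), (0,4), (0,5), (0,6), (0,7), (0,8), (0,9), (0,10), (0,11) ...
Target (A=1, B=6) not in reachable set → no.

Answer: no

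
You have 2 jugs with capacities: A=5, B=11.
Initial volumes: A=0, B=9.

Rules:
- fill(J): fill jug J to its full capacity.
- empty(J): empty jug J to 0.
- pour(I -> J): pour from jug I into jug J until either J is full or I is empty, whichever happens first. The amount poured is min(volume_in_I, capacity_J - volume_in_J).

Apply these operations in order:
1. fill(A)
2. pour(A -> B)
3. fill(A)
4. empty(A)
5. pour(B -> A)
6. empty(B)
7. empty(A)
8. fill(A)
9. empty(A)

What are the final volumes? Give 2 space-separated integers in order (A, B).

Answer: 0 0

Derivation:
Step 1: fill(A) -> (A=5 B=9)
Step 2: pour(A -> B) -> (A=3 B=11)
Step 3: fill(A) -> (A=5 B=11)
Step 4: empty(A) -> (A=0 B=11)
Step 5: pour(B -> A) -> (A=5 B=6)
Step 6: empty(B) -> (A=5 B=0)
Step 7: empty(A) -> (A=0 B=0)
Step 8: fill(A) -> (A=5 B=0)
Step 9: empty(A) -> (A=0 B=0)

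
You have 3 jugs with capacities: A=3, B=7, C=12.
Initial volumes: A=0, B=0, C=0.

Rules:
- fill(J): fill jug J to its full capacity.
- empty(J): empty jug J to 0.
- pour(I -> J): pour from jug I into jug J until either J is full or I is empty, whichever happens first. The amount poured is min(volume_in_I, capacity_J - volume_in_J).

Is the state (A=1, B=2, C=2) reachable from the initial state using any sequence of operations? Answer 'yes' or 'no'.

BFS explored all 284 reachable states.
Reachable set includes: (0,0,0), (0,0,1), (0,0,2), (0,0,3), (0,0,4), (0,0,5), (0,0,6), (0,0,7), (0,0,8), (0,0,9), (0,0,10), (0,0,11) ...
Target (A=1, B=2, C=2) not in reachable set → no.

Answer: no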